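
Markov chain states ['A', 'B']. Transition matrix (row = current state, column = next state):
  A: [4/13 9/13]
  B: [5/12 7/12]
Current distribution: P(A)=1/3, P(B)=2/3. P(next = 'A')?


P(next=A) = Σᵢ P(now=i)×P(i→A)
= 1/3×4/13 + 2/3×5/12
= 4/39 + 5/18 = 89/234

P = 89/234 ≈ 0.3803


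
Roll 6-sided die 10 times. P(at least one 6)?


P(no 6)^10 = (5/6)^10 = 9765625/60466176
P(≥1) = 1 - 9765625/60466176 = 50700551/60466176

P = 50700551/60466176 ≈ 83.85%


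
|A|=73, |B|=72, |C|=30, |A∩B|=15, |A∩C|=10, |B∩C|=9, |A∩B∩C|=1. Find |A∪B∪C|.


|A∪B∪C| = 73+72+30-15-10-9+1 = 142

|A∪B∪C| = 142


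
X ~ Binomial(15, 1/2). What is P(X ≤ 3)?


P(X ≤ 3) = Σ P(X=i) for i=0..3
P(X=0) = 1/32768
P(X=1) = 15/32768
P(X=2) = 105/32768
P(X=3) = 455/32768
Sum = 9/512

P(X ≤ 3) = 9/512 ≈ 1.76%


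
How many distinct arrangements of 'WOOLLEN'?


Letters: 7, freq: {'W': 1, 'O': 2, 'L': 2, 'E': 1, 'N': 1}
7!/(1!×2!×2!×1!×1!) = 5040/4 = 1260

1260


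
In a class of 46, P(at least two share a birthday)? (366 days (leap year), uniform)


P(all different) = Π(366-i)/366 for i=0..45
= 0.052187
P(match) = 1 - 0.052187 = 0.947813

P ≈ 0.9478 ≈ 94.78%


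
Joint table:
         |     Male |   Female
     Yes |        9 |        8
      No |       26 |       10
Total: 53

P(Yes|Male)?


P(Yes|Male) = 9/(9+26) = 9/35

P = 9/35 ≈ 25.71%


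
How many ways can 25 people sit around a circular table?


Circular arrangements of 25 distinct objects: fix one position to break rotational symmetry.
(n-1)! = 24! = 620448401733239439360000

620448401733239439360000


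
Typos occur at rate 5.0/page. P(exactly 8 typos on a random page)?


Poisson(λ=5.0): P(X=8) = e^(-λ)×λ^k/k!
= e^(-5.0) × 5.0^8 / 8!
≈ 0.006737946999 × 390625 / 40320 ≈ 0.065278

P(X=8) ≈ 0.065278 ≈ 6.53%


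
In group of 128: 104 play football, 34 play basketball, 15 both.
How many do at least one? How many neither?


|A∪B| = 104+34-15 = 123
Neither = 128-123 = 5

At least one: 123; Neither: 5


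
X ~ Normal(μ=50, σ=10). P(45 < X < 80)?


z₁=(45-50)/10=-0.5, z₂=(80-50)/10=3.0
P = Φ(3.0) - Φ(-0.5) = 0.998650 - 0.308538 = 0.690112 ≈ 0.6901

P(45 < X < 80) ≈ 0.6901


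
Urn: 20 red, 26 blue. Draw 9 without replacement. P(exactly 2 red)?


Hypergeometric: C(20,2)×C(26,7)/C(46,9)
= 190×657800/1101716330 = 200/1763

P(X=2) = 200/1763 ≈ 11.34%


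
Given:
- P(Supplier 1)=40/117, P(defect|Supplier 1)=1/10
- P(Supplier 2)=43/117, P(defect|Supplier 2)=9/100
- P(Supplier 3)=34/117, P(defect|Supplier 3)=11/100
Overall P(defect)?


P(B) = Σ P(B|Aᵢ)×P(Aᵢ)
  1/10×40/117 = 4/117
  9/100×43/117 = 43/1300
  11/100×34/117 = 187/5850
Sum = 129/1300

P(defect) = 129/1300 ≈ 9.92%


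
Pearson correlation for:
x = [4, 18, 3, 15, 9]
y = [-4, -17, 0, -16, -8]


n=5, Σx=49, Σy=-45, Σxy=-634, Σx²=655, Σy²=625
r = (5×(-634) - 49×(-45))/√((5×655 - 49²)(5×625 - (-45)²))
= -965/√(874×1100) = -965/√961400 ≈ -965/980.5101 ≈ -0.9842

r ≈ -0.9842


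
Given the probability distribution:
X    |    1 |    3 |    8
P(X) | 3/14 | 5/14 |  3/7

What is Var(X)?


E[X] = 33/7
E[X²] = 216/7
Var(X) = E[X²] - (E[X])² = 216/7 - 1089/49 = 423/49

Var(X) = 423/49 ≈ 8.6327


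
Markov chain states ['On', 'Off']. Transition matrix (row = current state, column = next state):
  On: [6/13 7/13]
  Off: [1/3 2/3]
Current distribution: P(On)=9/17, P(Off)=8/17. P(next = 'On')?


P(next=On) = Σᵢ P(now=i)×P(i→On)
= 9/17×6/13 + 8/17×1/3
= 54/221 + 8/51 = 266/663

P = 266/663 ≈ 0.4012


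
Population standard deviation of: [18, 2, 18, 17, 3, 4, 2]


Mean = 64/7
  (18-64/7)²=3844/49
  (2-64/7)²=2500/49
  (18-64/7)²=3844/49
  (17-64/7)²=3025/49
  (3-64/7)²=1849/49
  (4-64/7)²=1296/49
  (2-64/7)²=2500/49
Σ(x-μ)² = 2694/7
σ² = (2694/7)/7 = 2694/49

σ = √(2694/49) ≈ 7.4148


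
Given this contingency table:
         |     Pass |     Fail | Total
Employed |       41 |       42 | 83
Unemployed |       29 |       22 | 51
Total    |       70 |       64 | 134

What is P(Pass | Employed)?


P(Pass | Employed) = 41/(41+42) = 41/83

P(Pass|Employed) = 41/83 ≈ 49.40%


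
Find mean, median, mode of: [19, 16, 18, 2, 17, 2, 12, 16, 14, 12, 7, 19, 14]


Sorted: [2, 2, 7, 12, 12, 14, 14, 16, 16, 17, 18, 19, 19]
Mean = 168/13
Median = 14
Freq: {19: 2, 16: 2, 18: 1, 2: 2, 17: 1, 12: 2, 14: 2, 7: 1}
Mode: [2, 12, 14, 16, 19]

Mean=168/13, Median=14, Mode=[2, 12, 14, 16, 19]


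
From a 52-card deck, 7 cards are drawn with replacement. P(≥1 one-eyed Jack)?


P(not a one-eyed Jack) = 50/52 = 25/26
P(none in 7 draws) = (25/26)^7 = 6103515625/8031810176
P(≥1 one-eyed Jack) = 1 - 6103515625/8031810176 = 1928294551/8031810176

P = 1928294551/8031810176 ≈ 24.01%


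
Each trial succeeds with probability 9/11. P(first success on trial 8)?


Geometric: P(X=8) = (1-p)^(k-1)×p = (2/11)^7×9/11 = 1152/214358881

P(X=8) = 1152/214358881 ≈ 0.00%


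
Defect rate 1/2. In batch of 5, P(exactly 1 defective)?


Binomial: P(X=1) = C(5,1)×p^1×(1-p)^4
= 5 × 1/2 × 1/16 = 5/32

P(X=1) = 5/32 ≈ 15.62%


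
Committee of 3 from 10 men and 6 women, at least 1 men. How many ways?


Count by #men:
  1M,2W: C(10,1)×C(6,2)=150
  2M,1W: C(10,2)×C(6,1)=270
  3M,0W: C(10,3)×C(6,0)=120
Total = 540

540


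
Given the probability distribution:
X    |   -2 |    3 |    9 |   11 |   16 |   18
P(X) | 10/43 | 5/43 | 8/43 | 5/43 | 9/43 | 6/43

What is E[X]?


E[X] = Σ x·P(X=x)
= (-2)×(10/43) + (3)×(5/43) + (9)×(8/43) + (11)×(5/43) + (16)×(9/43) + (18)×(6/43)
= 374/43

E[X] = 374/43


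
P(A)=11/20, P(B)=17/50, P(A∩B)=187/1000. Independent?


P(A)×P(B) = 187/1000
P(A∩B) = 187/1000
Equal ✓ → Independent

Yes, independent


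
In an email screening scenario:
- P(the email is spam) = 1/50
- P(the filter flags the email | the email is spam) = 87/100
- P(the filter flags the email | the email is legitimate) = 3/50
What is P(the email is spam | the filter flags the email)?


Using Bayes' theorem:
P(A|B) = P(B|A)·P(A) / P(B)

P(the filter flags the email) = 87/100 × 1/50 + 3/50 × 49/50
= 87/5000 + 147/2500 = 381/5000

P(the email is spam|the filter flags the email) = (87/5000) / (381/5000) = 29/127

P(the email is spam|the filter flags the email) = 29/127 ≈ 22.83%


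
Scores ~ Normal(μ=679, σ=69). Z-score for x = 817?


z = (x - μ)/σ = (817 - 679)/69 = 2.0

z = 2.0


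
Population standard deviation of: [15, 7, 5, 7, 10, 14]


Mean = 58/6 = 29/3
  (15-29/3)²=256/9
  (7-29/3)²=64/9
  (5-29/3)²=196/9
  (7-29/3)²=64/9
  (10-29/3)²=1/9
  (14-29/3)²=169/9
Σ(x-μ)² = 250/3
σ² = (250/3)/6 = 125/9

σ = √(125/9) ≈ 3.7268


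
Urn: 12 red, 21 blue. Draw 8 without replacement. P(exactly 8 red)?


Hypergeometric: C(12,8)×C(21,0)/C(33,8)
= 495×1/13884156 = 5/140244

P(X=8) = 5/140244 ≈ 0.00%


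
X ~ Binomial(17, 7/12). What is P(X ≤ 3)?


P(X ≤ 3) = Σ P(X=i) for i=0..3
P(X=0) = 762939453125/2218611106740436992
P(X=1) = 18157958984375/2218611106740436992
P(X=2) = 25421142578125/277326388342554624
P(X=3) = 177947998046875/277326388342554624
Sum = 411468505859375/554652776685109248

P(X ≤ 3) = 411468505859375/554652776685109248 ≈ 0.07%


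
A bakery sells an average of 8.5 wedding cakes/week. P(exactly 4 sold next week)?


Poisson(λ=8.5): P(X=4) = e^(-λ)×λ^k/k!
= e^(-8.5) × 8.5^4 / 4!
≈ 0.000203468369 × 5220.0625 / 24 ≈ 0.044255

P(X=4) ≈ 0.044255 ≈ 4.43%


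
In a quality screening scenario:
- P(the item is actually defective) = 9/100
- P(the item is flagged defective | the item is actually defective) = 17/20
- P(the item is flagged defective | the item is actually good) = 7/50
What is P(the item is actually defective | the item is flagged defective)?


Using Bayes' theorem:
P(A|B) = P(B|A)·P(A) / P(B)

P(the item is flagged defective) = 17/20 × 9/100 + 7/50 × 91/100
= 153/2000 + 637/5000 = 2039/10000

P(the item is actually defective|the item is flagged defective) = (153/2000) / (2039/10000) = 765/2039

P(the item is actually defective|the item is flagged defective) = 765/2039 ≈ 37.52%


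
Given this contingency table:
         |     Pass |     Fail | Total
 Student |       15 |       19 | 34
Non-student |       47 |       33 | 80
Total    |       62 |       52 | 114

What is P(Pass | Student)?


P(Pass | Student) = 15/(15+19) = 15/34

P(Pass|Student) = 15/34 ≈ 44.12%


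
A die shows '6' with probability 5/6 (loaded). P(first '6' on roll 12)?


Geometric: P(X=12) = (1-p)^(k-1)×p = (1/6)^11×5/6 = 5/2176782336

P(X=12) = 5/2176782336 ≈ 0.00%


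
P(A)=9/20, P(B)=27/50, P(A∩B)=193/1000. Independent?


P(A)×P(B) = 243/1000
P(A∩B) = 193/1000
Not equal → NOT independent

No, not independent


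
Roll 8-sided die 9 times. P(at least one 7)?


P(no 7)^9 = (7/8)^9 = 40353607/134217728
P(≥1) = 1 - 40353607/134217728 = 93864121/134217728

P = 93864121/134217728 ≈ 69.93%


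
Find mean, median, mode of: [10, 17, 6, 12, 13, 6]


Sorted: [6, 6, 10, 12, 13, 17]
Mean = 64/6 = 32/3
Median = 11
Freq: {10: 1, 17: 1, 6: 2, 12: 1, 13: 1}
Mode: [6]

Mean=32/3, Median=11, Mode=6


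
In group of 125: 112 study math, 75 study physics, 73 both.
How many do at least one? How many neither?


|A∪B| = 112+75-73 = 114
Neither = 125-114 = 11

At least one: 114; Neither: 11


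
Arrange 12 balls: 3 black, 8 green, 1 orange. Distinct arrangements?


12!/(3!×8!×1!) = 1980

1980


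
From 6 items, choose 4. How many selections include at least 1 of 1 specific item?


Complement: C(6,4) - C(5,4) = 15 - 5 = 10

10


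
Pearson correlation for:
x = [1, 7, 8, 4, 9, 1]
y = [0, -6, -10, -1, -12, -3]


n=6, Σx=30, Σy=-32, Σxy=-237, Σx²=212, Σy²=290
r = (6×(-237) - 30×(-32))/√((6×212 - 30²)(6×290 - (-32)²))
= -462/√(372×716) = -462/√266352 ≈ -462/516.0930 ≈ -0.8952

r ≈ -0.8952


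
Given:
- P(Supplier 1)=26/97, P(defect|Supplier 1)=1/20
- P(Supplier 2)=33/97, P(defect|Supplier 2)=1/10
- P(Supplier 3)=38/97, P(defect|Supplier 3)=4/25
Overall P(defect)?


P(B) = Σ P(B|Aᵢ)×P(Aᵢ)
  1/20×26/97 = 13/970
  1/10×33/97 = 33/970
  4/25×38/97 = 152/2425
Sum = 267/2425

P(defect) = 267/2425 ≈ 11.01%


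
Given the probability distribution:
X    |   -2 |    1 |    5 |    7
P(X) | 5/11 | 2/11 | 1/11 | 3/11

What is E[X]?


E[X] = Σ x·P(X=x)
= (-2)×(5/11) + (1)×(2/11) + (5)×(1/11) + (7)×(3/11)
= 18/11

E[X] = 18/11


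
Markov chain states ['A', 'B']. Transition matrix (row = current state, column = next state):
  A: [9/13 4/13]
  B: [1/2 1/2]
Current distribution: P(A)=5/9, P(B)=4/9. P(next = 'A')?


P(next=A) = Σᵢ P(now=i)×P(i→A)
= 5/9×9/13 + 4/9×1/2
= 5/13 + 2/9 = 71/117

P = 71/117 ≈ 0.6068


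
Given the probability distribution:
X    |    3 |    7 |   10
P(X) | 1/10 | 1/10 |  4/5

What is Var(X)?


E[X] = 9
E[X²] = 429/5
Var(X) = E[X²] - (E[X])² = 429/5 - 81 = 24/5

Var(X) = 24/5 ≈ 4.8000


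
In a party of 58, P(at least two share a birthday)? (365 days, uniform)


P(all different) = Π(365-i)/365 for i=0..57
= 0.008335
P(match) = 1 - 0.008335 = 0.991665

P ≈ 0.9917 ≈ 99.17%


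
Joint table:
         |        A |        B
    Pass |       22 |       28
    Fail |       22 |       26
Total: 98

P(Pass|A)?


P(Pass|A) = 22/(22+22) = 22/44 = 1/2

P = 1/2 ≈ 50.00%


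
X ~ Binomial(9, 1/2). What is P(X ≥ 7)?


P(X ≥ 7) = Σ P(X=i) for i=7..9
P(X=7) = 9/128
P(X=8) = 9/512
P(X=9) = 1/512
Sum = 23/256

P(X ≥ 7) = 23/256 ≈ 8.98%


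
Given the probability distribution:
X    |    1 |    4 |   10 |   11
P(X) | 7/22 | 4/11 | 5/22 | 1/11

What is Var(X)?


E[X] = 111/22
E[X²] = 877/22
Var(X) = E[X²] - (E[X])² = 877/22 - 12321/484 = 6973/484

Var(X) = 6973/484 ≈ 14.4070


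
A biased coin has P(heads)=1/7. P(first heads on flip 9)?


Geometric: P(X=9) = (1-p)^(k-1)×p = (6/7)^8×1/7 = 1679616/40353607

P(X=9) = 1679616/40353607 ≈ 4.16%


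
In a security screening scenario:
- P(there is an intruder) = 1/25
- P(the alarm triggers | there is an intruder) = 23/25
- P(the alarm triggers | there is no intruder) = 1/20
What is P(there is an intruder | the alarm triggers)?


Using Bayes' theorem:
P(A|B) = P(B|A)·P(A) / P(B)

P(the alarm triggers) = 23/25 × 1/25 + 1/20 × 24/25
= 23/625 + 6/125 = 53/625

P(there is an intruder|the alarm triggers) = (23/625) / (53/625) = 23/53

P(there is an intruder|the alarm triggers) = 23/53 ≈ 43.40%


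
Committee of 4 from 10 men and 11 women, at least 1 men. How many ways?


Count by #men:
  1M,3W: C(10,1)×C(11,3)=1650
  2M,2W: C(10,2)×C(11,2)=2475
  3M,1W: C(10,3)×C(11,1)=1320
  4M,0W: C(10,4)×C(11,0)=210
Total = 5655

5655


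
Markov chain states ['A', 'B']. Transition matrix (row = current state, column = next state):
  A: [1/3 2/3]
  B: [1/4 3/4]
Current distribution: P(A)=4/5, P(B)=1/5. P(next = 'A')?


P(next=A) = Σᵢ P(now=i)×P(i→A)
= 4/5×1/3 + 1/5×1/4
= 4/15 + 1/20 = 19/60

P = 19/60 ≈ 0.3167


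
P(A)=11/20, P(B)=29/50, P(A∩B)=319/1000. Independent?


P(A)×P(B) = 319/1000
P(A∩B) = 319/1000
Equal ✓ → Independent

Yes, independent


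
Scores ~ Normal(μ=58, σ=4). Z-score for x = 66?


z = (x - μ)/σ = (66 - 58)/4 = 2.0

z = 2.0


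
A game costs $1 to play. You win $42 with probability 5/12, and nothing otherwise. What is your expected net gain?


E[gain] = (42-1)×5/12 + (-1)×7/12
= 205/12 - 7/12 = 33/2

Expected net gain = $33/2 ≈ $16.50


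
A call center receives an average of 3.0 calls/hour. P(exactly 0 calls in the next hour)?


Poisson(λ=3.0): P(X=0) = e^(-λ)×λ^k/k!
= e^(-3.0) × 3.0^0 / 0!
≈ 0.04978706837 × 1 / 1 ≈ 0.049787

P(X=0) ≈ 0.049787 ≈ 4.98%


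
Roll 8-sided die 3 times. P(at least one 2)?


P(no 2)^3 = (7/8)^3 = 343/512
P(≥1) = 1 - 343/512 = 169/512

P = 169/512 ≈ 33.01%


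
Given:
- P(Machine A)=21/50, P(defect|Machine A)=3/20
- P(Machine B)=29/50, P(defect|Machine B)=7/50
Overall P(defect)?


P(B) = Σ P(B|Aᵢ)×P(Aᵢ)
  3/20×21/50 = 63/1000
  7/50×29/50 = 203/2500
Sum = 721/5000

P(defect) = 721/5000 ≈ 14.42%


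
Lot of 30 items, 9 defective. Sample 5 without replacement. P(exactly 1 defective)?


Hypergeometric: C(9,1)×C(21,4)/C(30,5)
= 9×5985/142506 = 285/754

P(X=1) = 285/754 ≈ 37.80%


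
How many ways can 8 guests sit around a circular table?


Circular arrangements of 8 distinct objects: fix one position to break rotational symmetry.
(n-1)! = 7! = 5040

5040


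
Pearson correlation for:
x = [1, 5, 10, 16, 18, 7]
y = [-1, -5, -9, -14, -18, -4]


n=6, Σx=57, Σy=-51, Σxy=-692, Σx²=755, Σy²=643
r = (6×(-692) - 57×(-51))/√((6×755 - 57²)(6×643 - (-51)²))
= -1245/√(1281×1257) = -1245/√1610217 ≈ -1245/1268.9433 ≈ -0.9811

r ≈ -0.9811


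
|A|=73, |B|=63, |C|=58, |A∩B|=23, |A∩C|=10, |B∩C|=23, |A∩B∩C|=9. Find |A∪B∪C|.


|A∪B∪C| = 73+63+58-23-10-23+9 = 147

|A∪B∪C| = 147


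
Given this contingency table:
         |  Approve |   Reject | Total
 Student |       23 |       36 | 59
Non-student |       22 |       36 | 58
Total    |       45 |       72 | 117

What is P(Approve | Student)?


P(Approve | Student) = 23/(23+36) = 23/59

P(Approve|Student) = 23/59 ≈ 38.98%


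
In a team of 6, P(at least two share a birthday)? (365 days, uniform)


P(all different) = Π(365-i)/365 for i=0..5
= 0.959538
P(match) = 1 - 0.959538 = 0.040462

P ≈ 0.0405 ≈ 4.05%


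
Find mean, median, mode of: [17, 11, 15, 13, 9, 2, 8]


Sorted: [2, 8, 9, 11, 13, 15, 17]
Mean = 75/7
Median = 11
Freq: {17: 1, 11: 1, 15: 1, 13: 1, 9: 1, 2: 1, 8: 1}
Mode: No mode

Mean=75/7, Median=11, Mode=No mode


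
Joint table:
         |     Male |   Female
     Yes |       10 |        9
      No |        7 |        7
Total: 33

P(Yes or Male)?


P(Yes∨Male) = P(Yes) + P(Male) - P(Yes∧Male)
= (19 + 17 - 10)/33 = 26/33

P = 26/33 ≈ 78.79%


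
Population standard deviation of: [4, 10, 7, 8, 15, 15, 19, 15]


Mean = 93/8
  (4-93/8)²=3721/64
  (10-93/8)²=169/64
  (7-93/8)²=1369/64
  (8-93/8)²=841/64
  (15-93/8)²=729/64
  (15-93/8)²=729/64
  (19-93/8)²=3481/64
  (15-93/8)²=729/64
Σ(x-μ)² = 1471/8
σ² = (1471/8)/8 = 1471/64

σ = √(1471/64) ≈ 4.7942


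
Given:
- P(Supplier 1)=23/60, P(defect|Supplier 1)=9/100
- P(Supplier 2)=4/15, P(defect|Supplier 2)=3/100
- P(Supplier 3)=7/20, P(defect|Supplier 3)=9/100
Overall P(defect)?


P(B) = Σ P(B|Aᵢ)×P(Aᵢ)
  9/100×23/60 = 69/2000
  3/100×4/15 = 1/125
  9/100×7/20 = 63/2000
Sum = 37/500

P(defect) = 37/500 ≈ 7.40%


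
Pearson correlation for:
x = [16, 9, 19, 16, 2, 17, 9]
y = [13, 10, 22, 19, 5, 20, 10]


n=7, Σx=88, Σy=99, Σxy=1460, Σx²=1328, Σy²=1639
r = (7×1460 - 88×99)/√((7×1328 - 88²)(7×1639 - 99²))
= 1508/√(1552×1672) = 1508/√2594944 ≈ 1508/1610.8830 ≈ 0.9361

r ≈ 0.9361


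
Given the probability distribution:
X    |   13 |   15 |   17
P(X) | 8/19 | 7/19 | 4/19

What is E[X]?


E[X] = Σ x·P(X=x)
= (13)×(8/19) + (15)×(7/19) + (17)×(4/19)
= 277/19

E[X] = 277/19


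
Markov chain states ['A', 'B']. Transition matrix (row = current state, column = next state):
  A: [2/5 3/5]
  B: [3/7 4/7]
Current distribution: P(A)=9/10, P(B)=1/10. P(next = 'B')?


P(next=B) = Σᵢ P(now=i)×P(i→B)
= 9/10×3/5 + 1/10×4/7
= 27/50 + 2/35 = 209/350

P = 209/350 ≈ 0.5971


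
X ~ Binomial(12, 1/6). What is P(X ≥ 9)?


P(X ≥ 9) = Σ P(X=i) for i=9..12
P(X=9) = 6875/544195584
P(X=10) = 275/362797056
P(X=11) = 5/181398528
P(X=12) = 1/2176782336
Sum = 9737/725594112

P(X ≥ 9) = 9737/725594112 ≈ 0.00%


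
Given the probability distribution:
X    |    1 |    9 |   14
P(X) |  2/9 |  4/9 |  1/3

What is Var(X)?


E[X] = 80/9
E[X²] = 914/9
Var(X) = E[X²] - (E[X])² = 914/9 - 6400/81 = 1826/81

Var(X) = 1826/81 ≈ 22.5432


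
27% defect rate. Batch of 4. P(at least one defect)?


P(all good) = (73/100)^4 = 28398241/100000000
P(≥1 defect) = 71601759/100000000

P = 71601759/100000000 ≈ 71.60%


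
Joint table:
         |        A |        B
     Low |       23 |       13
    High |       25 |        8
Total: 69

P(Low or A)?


P(Low∨A) = P(Low) + P(A) - P(Low∧A)
= (36 + 48 - 23)/69 = 61/69

P = 61/69 ≈ 88.41%


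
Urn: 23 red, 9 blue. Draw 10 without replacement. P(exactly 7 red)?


Hypergeometric: C(23,7)×C(9,3)/C(32,10)
= 245157×84/64512240 = 74613/233740

P(X=7) = 74613/233740 ≈ 31.92%


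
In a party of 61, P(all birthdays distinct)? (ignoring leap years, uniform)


P(all different) = Π(365-i)/365 for i=0..60
= (365/365)×(364/365)×...×(305/365)
= 0.004911

P ≈ 0.0049 ≈ 0.49%


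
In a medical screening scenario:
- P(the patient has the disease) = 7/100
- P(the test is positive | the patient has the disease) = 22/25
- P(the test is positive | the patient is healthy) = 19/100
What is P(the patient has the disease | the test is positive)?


Using Bayes' theorem:
P(A|B) = P(B|A)·P(A) / P(B)

P(the test is positive) = 22/25 × 7/100 + 19/100 × 93/100
= 77/1250 + 1767/10000 = 2383/10000

P(the patient has the disease|the test is positive) = (77/1250) / (2383/10000) = 616/2383

P(the patient has the disease|the test is positive) = 616/2383 ≈ 25.85%


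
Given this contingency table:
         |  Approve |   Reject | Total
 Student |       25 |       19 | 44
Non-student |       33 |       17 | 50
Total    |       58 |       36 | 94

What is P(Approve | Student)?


P(Approve | Student) = 25/(25+19) = 25/44

P(Approve|Student) = 25/44 ≈ 56.82%


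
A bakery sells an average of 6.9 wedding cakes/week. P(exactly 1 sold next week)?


Poisson(λ=6.9): P(X=1) = e^(-λ)×λ^k/k!
= e^(-6.9) × 6.9^1 / 1!
≈ 0.001007785429 × 6.9 / 1 ≈ 0.006954

P(X=1) ≈ 0.006954 ≈ 0.70%


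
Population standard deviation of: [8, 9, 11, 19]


Mean = 47/4
  (8-47/4)²=225/16
  (9-47/4)²=121/16
  (11-47/4)²=9/16
  (19-47/4)²=841/16
Σ(x-μ)² = 299/4
σ² = (299/4)/4 = 299/16

σ = √(299/16) ≈ 4.3229


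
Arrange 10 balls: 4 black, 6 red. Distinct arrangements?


10!/(4!×6!) = 210

210


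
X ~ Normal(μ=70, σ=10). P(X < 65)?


z = (65-70)/10 = -0.5
P(Z < -0.5) = 0.3085

P(X < 65) ≈ 0.3085


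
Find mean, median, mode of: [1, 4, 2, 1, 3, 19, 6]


Sorted: [1, 1, 2, 3, 4, 6, 19]
Mean = 36/7
Median = 3
Freq: {1: 2, 4: 1, 2: 1, 3: 1, 19: 1, 6: 1}
Mode: [1]

Mean=36/7, Median=3, Mode=1


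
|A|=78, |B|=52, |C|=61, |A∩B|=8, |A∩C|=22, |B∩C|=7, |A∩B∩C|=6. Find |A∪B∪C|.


|A∪B∪C| = 78+52+61-8-22-7+6 = 160

|A∪B∪C| = 160


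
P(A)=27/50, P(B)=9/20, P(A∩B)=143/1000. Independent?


P(A)×P(B) = 243/1000
P(A∩B) = 143/1000
Not equal → NOT independent

No, not independent


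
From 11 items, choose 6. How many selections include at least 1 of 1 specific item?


Complement: C(11,6) - C(10,6) = 462 - 210 = 252

252


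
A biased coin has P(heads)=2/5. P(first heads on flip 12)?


Geometric: P(X=12) = (1-p)^(k-1)×p = (3/5)^11×2/5 = 354294/244140625

P(X=12) = 354294/244140625 ≈ 0.15%


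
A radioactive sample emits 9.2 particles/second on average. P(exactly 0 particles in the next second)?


Poisson(λ=9.2): P(X=0) = e^(-λ)×λ^k/k!
= e^(-9.2) × 9.2^0 / 0!
≈ 0.0001010394018 × 1 / 1 ≈ 0.000101

P(X=0) ≈ 0.000101 ≈ 0.01%


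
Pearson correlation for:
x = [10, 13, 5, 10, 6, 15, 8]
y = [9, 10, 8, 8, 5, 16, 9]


n=7, Σx=67, Σy=65, Σxy=682, Σx²=719, Σy²=671
r = (7×682 - 67×65)/√((7×719 - 67²)(7×671 - 65²))
= 419/√(544×472) = 419/√256768 ≈ 419/506.7228 ≈ 0.8269

r ≈ 0.8269


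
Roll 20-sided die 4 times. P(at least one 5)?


P(no 5)^4 = (19/20)^4 = 130321/160000
P(≥1) = 1 - 130321/160000 = 29679/160000

P = 29679/160000 ≈ 18.55%


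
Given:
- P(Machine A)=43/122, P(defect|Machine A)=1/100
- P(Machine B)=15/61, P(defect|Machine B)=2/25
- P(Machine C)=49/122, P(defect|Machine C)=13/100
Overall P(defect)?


P(B) = Σ P(B|Aᵢ)×P(Aᵢ)
  1/100×43/122 = 43/12200
  2/25×15/61 = 6/305
  13/100×49/122 = 637/12200
Sum = 23/305

P(defect) = 23/305 ≈ 7.54%


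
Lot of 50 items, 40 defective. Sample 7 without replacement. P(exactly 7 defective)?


Hypergeometric: C(40,7)×C(10,0)/C(50,7)
= 18643560×1/99884400 = 155363/832370

P(X=7) = 155363/832370 ≈ 18.67%


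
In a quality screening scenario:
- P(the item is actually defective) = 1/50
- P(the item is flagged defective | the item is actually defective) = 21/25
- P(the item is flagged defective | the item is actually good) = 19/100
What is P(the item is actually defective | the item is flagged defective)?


Using Bayes' theorem:
P(A|B) = P(B|A)·P(A) / P(B)

P(the item is flagged defective) = 21/25 × 1/50 + 19/100 × 49/50
= 21/1250 + 931/5000 = 203/1000

P(the item is actually defective|the item is flagged defective) = (21/1250) / (203/1000) = 12/145

P(the item is actually defective|the item is flagged defective) = 12/145 ≈ 8.28%


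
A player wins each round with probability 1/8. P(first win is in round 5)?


Geometric: P(X=5) = (1-p)^(k-1)×p = (7/8)^4×1/8 = 2401/32768

P(X=5) = 2401/32768 ≈ 7.33%


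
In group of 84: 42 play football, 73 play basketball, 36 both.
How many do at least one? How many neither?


|A∪B| = 42+73-36 = 79
Neither = 84-79 = 5

At least one: 79; Neither: 5


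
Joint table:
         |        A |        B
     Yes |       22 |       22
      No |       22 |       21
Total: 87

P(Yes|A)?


P(Yes|A) = 22/(22+22) = 22/44 = 1/2

P = 1/2 ≈ 50.00%


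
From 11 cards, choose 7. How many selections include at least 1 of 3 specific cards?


Complement: C(11,7) - C(8,7) = 330 - 8 = 322

322


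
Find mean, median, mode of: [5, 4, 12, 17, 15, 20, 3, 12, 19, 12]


Sorted: [3, 4, 5, 12, 12, 12, 15, 17, 19, 20]
Mean = 119/10
Median = 12
Freq: {5: 1, 4: 1, 12: 3, 17: 1, 15: 1, 20: 1, 3: 1, 19: 1}
Mode: [12]

Mean=119/10, Median=12, Mode=12


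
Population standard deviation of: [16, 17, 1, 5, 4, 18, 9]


Mean = 70/7 = 10
  (16-10)²=36
  (17-10)²=49
  (1-10)²=81
  (5-10)²=25
  (4-10)²=36
  (18-10)²=64
  (9-10)²=1
Σ(x-μ)² = 292
σ² = 292/7

σ = √(292/7) ≈ 6.4587


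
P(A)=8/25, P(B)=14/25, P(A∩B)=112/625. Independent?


P(A)×P(B) = 112/625
P(A∩B) = 112/625
Equal ✓ → Independent

Yes, independent


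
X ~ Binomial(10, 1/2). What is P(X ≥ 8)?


P(X ≥ 8) = Σ P(X=i) for i=8..10
P(X=8) = 45/1024
P(X=9) = 5/512
P(X=10) = 1/1024
Sum = 7/128

P(X ≥ 8) = 7/128 ≈ 5.47%


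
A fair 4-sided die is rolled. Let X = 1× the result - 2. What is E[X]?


E[die] = (1+4)/2 = 5/2
E[X] = 1×5/2 - 2 = 1/2

E[X] = 1/2


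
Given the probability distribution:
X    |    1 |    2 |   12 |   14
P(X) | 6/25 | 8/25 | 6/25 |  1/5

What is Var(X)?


E[X] = 164/25
E[X²] = 1882/25
Var(X) = E[X²] - (E[X])² = 1882/25 - 26896/625 = 20154/625

Var(X) = 20154/625 ≈ 32.2464


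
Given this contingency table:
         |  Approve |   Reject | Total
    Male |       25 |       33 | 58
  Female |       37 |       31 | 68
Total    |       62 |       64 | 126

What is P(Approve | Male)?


P(Approve | Male) = 25/(25+33) = 25/58

P(Approve|Male) = 25/58 ≈ 43.10%


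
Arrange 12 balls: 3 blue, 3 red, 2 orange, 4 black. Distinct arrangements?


12!/(3!×3!×2!×4!) = 277200

277200


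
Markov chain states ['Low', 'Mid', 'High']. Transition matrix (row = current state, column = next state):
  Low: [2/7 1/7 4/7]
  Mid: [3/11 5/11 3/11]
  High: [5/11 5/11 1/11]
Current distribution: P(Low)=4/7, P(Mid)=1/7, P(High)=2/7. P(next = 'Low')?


P(next=Low) = Σᵢ P(now=i)×P(i→Low)
= 4/7×2/7 + 1/7×3/11 + 2/7×5/11
= 8/49 + 3/77 + 10/77 = 179/539

P = 179/539 ≈ 0.3321


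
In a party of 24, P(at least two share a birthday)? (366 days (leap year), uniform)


P(all different) = Π(366-i)/366 for i=0..23
= 0.462654
P(match) = 1 - 0.462654 = 0.537346

P ≈ 0.5373 ≈ 53.73%


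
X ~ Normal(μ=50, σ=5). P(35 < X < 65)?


z₁=(35-50)/5=-3.0, z₂=(65-50)/5=3.0
P = Φ(3.0) - Φ(-3.0) = 0.998650 - 0.001350 = 0.997300 ≈ 0.9973

P(35 < X < 65) ≈ 0.9973


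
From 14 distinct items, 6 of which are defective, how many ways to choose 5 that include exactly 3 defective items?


Choose 3 of the 6 defective items and 2 of the other 8 items:
C(6,3)×C(8,2) = 20×28 = 560

560


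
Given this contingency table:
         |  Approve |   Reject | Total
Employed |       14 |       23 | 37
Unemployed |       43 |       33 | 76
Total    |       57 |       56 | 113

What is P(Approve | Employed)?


P(Approve | Employed) = 14/(14+23) = 14/37

P(Approve|Employed) = 14/37 ≈ 37.84%


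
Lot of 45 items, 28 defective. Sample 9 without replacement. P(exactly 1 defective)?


Hypergeometric: C(28,1)×C(17,8)/C(45,9)
= 28×24310/886163135 = 952/1239389

P(X=1) = 952/1239389 ≈ 0.08%


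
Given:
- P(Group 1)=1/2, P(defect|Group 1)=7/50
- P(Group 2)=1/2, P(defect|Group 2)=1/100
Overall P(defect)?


P(B) = Σ P(B|Aᵢ)×P(Aᵢ)
  7/50×1/2 = 7/100
  1/100×1/2 = 1/200
Sum = 3/40

P(defect) = 3/40 ≈ 7.50%


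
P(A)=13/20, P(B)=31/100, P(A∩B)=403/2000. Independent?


P(A)×P(B) = 403/2000
P(A∩B) = 403/2000
Equal ✓ → Independent

Yes, independent


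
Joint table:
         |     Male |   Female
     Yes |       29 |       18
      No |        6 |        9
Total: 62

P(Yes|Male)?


P(Yes|Male) = 29/(29+6) = 29/35

P = 29/35 ≈ 82.86%


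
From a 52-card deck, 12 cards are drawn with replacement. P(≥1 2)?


P(not a 2) = 48/52 = 12/13
P(none in 12 draws) = (12/13)^12 = 8916100448256/23298085122481
P(≥1 2) = 1 - 8916100448256/23298085122481 = 14381984674225/23298085122481

P = 14381984674225/23298085122481 ≈ 61.73%


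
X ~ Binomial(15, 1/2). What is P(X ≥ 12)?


P(X ≥ 12) = Σ P(X=i) for i=12..15
P(X=12) = 455/32768
P(X=13) = 105/32768
P(X=14) = 15/32768
P(X=15) = 1/32768
Sum = 9/512

P(X ≥ 12) = 9/512 ≈ 1.76%


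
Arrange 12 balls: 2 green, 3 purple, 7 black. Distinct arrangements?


12!/(2!×3!×7!) = 7920

7920


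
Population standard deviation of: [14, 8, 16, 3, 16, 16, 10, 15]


Mean = 98/8 = 49/4
  (14-49/4)²=49/16
  (8-49/4)²=289/16
  (16-49/4)²=225/16
  (3-49/4)²=1369/16
  (16-49/4)²=225/16
  (16-49/4)²=225/16
  (10-49/4)²=81/16
  (15-49/4)²=121/16
Σ(x-μ)² = 323/2
σ² = (323/2)/8 = 323/16

σ = √(323/16) ≈ 4.4931


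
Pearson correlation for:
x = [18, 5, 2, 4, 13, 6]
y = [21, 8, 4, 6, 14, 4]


n=6, Σx=48, Σy=57, Σxy=656, Σx²=574, Σy²=769
r = (6×656 - 48×57)/√((6×574 - 48²)(6×769 - 57²))
= 1200/√(1140×1365) = 1200/√1556100 ≈ 1200/1247.4374 ≈ 0.9620

r ≈ 0.9620


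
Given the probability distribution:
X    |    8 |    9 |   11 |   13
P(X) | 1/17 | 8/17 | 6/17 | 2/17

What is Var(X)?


E[X] = 172/17
E[X²] = 1776/17
Var(X) = E[X²] - (E[X])² = 1776/17 - 29584/289 = 608/289

Var(X) = 608/289 ≈ 2.1038


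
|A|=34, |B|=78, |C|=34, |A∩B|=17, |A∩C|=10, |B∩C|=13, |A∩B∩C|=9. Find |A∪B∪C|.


|A∪B∪C| = 34+78+34-17-10-13+9 = 115

|A∪B∪C| = 115


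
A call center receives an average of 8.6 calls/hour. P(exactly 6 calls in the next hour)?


Poisson(λ=8.6): P(X=6) = e^(-λ)×λ^k/k!
= e^(-8.6) × 8.6^6 / 6!
≈ 0.0001841057937 × 404567.235136 / 720 ≈ 0.103449

P(X=6) ≈ 0.103449 ≈ 10.34%


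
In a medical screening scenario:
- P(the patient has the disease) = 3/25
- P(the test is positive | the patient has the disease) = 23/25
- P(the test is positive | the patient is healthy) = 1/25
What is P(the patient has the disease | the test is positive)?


Using Bayes' theorem:
P(A|B) = P(B|A)·P(A) / P(B)

P(the test is positive) = 23/25 × 3/25 + 1/25 × 22/25
= 69/625 + 22/625 = 91/625

P(the patient has the disease|the test is positive) = (69/625) / (91/625) = 69/91

P(the patient has the disease|the test is positive) = 69/91 ≈ 75.82%


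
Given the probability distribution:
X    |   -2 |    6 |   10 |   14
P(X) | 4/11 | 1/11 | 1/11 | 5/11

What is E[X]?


E[X] = Σ x·P(X=x)
= (-2)×(4/11) + (6)×(1/11) + (10)×(1/11) + (14)×(5/11)
= 78/11

E[X] = 78/11


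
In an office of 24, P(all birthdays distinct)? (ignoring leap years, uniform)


P(all different) = Π(365-i)/365 for i=0..23
= (365/365)×(364/365)×...×(342/365)
= 0.461656

P ≈ 0.4617 ≈ 46.17%


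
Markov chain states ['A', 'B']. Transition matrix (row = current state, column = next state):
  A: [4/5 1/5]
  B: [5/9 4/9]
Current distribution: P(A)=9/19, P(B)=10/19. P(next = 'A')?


P(next=A) = Σᵢ P(now=i)×P(i→A)
= 9/19×4/5 + 10/19×5/9
= 36/95 + 50/171 = 574/855

P = 574/855 ≈ 0.6713


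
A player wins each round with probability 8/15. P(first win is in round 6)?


Geometric: P(X=6) = (1-p)^(k-1)×p = (7/15)^5×8/15 = 134456/11390625

P(X=6) = 134456/11390625 ≈ 1.18%


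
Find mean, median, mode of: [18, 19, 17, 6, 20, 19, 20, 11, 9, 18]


Sorted: [6, 9, 11, 17, 18, 18, 19, 19, 20, 20]
Mean = 157/10
Median = 18
Freq: {18: 2, 19: 2, 17: 1, 6: 1, 20: 2, 11: 1, 9: 1}
Mode: [18, 19, 20]

Mean=157/10, Median=18, Mode=[18, 19, 20]


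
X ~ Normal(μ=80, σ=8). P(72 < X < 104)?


z₁=(72-80)/8=-1.0, z₂=(104-80)/8=3.0
P = Φ(3.0) - Φ(-1.0) = 0.998650 - 0.158655 = 0.839995 ≈ 0.8400

P(72 < X < 104) ≈ 0.8400


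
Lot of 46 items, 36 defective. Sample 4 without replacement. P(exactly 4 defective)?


Hypergeometric: C(36,4)×C(10,0)/C(46,4)
= 58905×1/163185 = 357/989

P(X=4) = 357/989 ≈ 36.10%


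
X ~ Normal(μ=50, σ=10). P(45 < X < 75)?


z₁=(45-50)/10=-0.5, z₂=(75-50)/10=2.5
P = Φ(2.5) - Φ(-0.5) = 0.993790 - 0.308538 = 0.685252 ≈ 0.6853

P(45 < X < 75) ≈ 0.6853


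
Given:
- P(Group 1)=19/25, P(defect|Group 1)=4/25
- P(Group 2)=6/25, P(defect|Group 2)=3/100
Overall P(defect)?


P(B) = Σ P(B|Aᵢ)×P(Aᵢ)
  4/25×19/25 = 76/625
  3/100×6/25 = 9/1250
Sum = 161/1250

P(defect) = 161/1250 ≈ 12.88%


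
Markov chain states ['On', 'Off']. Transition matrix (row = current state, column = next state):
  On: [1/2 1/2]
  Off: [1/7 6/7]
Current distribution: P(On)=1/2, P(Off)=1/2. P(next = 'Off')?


P(next=Off) = Σᵢ P(now=i)×P(i→Off)
= 1/2×1/2 + 1/2×6/7
= 1/4 + 3/7 = 19/28

P = 19/28 ≈ 0.6786


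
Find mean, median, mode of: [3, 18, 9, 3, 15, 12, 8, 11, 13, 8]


Sorted: [3, 3, 8, 8, 9, 11, 12, 13, 15, 18]
Mean = 100/10 = 10
Median = 10
Freq: {3: 2, 18: 1, 9: 1, 15: 1, 12: 1, 8: 2, 11: 1, 13: 1}
Mode: [3, 8]

Mean=10, Median=10, Mode=[3, 8]


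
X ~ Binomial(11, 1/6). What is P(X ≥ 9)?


P(X ≥ 9) = Σ P(X=i) for i=9..11
P(X=9) = 1375/362797056
P(X=10) = 55/362797056
P(X=11) = 1/362797056
Sum = 53/13436928

P(X ≥ 9) = 53/13436928 ≈ 0.00%


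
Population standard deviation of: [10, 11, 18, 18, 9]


Mean = 66/5
  (10-66/5)²=256/25
  (11-66/5)²=121/25
  (18-66/5)²=576/25
  (18-66/5)²=576/25
  (9-66/5)²=441/25
Σ(x-μ)² = 394/5
σ² = (394/5)/5 = 394/25

σ = √(394/25) ≈ 3.9699


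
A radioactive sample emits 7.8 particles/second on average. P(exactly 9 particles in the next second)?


Poisson(λ=7.8): P(X=9) = e^(-λ)×λ^k/k!
= e^(-7.8) × 7.8^9 / 9!
≈ 0.000409734979 × 106868920.913 / 362880 ≈ 0.120668

P(X=9) ≈ 0.120668 ≈ 12.07%


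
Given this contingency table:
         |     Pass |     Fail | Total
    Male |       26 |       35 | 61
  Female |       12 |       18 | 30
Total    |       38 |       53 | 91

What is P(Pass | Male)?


P(Pass | Male) = 26/(26+35) = 26/61

P(Pass|Male) = 26/61 ≈ 42.62%


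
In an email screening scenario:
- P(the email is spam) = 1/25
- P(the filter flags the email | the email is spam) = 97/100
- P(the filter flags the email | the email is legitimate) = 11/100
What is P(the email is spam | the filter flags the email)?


Using Bayes' theorem:
P(A|B) = P(B|A)·P(A) / P(B)

P(the filter flags the email) = 97/100 × 1/25 + 11/100 × 24/25
= 97/2500 + 66/625 = 361/2500

P(the email is spam|the filter flags the email) = (97/2500) / (361/2500) = 97/361

P(the email is spam|the filter flags the email) = 97/361 ≈ 26.87%


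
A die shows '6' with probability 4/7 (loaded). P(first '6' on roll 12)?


Geometric: P(X=12) = (1-p)^(k-1)×p = (3/7)^11×4/7 = 708588/13841287201

P(X=12) = 708588/13841287201 ≈ 0.01%


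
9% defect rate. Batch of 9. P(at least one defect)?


P(all good) = (91/100)^9 = 427929800129788411/1000000000000000000
P(≥1 defect) = 572070199870211589/1000000000000000000

P = 572070199870211589/1000000000000000000 ≈ 57.21%


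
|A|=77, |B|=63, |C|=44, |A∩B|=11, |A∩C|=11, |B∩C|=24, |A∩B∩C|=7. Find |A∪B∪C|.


|A∪B∪C| = 77+63+44-11-11-24+7 = 145

|A∪B∪C| = 145


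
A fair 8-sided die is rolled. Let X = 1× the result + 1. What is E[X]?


E[die] = (1+8)/2 = 9/2
E[X] = 1×9/2 + 1 = 11/2

E[X] = 11/2


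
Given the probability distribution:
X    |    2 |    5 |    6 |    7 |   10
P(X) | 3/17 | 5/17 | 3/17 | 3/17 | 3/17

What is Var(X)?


E[X] = 100/17
E[X²] = 692/17
Var(X) = E[X²] - (E[X])² = 692/17 - 10000/289 = 1764/289

Var(X) = 1764/289 ≈ 6.1038


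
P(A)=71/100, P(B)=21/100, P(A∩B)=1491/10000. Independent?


P(A)×P(B) = 1491/10000
P(A∩B) = 1491/10000
Equal ✓ → Independent

Yes, independent


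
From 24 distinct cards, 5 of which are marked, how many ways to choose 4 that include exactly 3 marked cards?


Choose 3 of the 5 marked cards and 1 of the other 19 cards:
C(5,3)×C(19,1) = 10×19 = 190

190


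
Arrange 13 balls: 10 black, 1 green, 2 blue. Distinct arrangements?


13!/(10!×1!×2!) = 858

858


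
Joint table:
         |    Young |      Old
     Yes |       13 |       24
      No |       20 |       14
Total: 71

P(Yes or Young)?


P(Yes∨Young) = P(Yes) + P(Young) - P(Yes∧Young)
= (37 + 33 - 13)/71 = 57/71

P = 57/71 ≈ 80.28%


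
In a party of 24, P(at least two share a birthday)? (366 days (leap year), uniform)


P(all different) = Π(366-i)/366 for i=0..23
= 0.462654
P(match) = 1 - 0.462654 = 0.537346

P ≈ 0.5373 ≈ 53.73%


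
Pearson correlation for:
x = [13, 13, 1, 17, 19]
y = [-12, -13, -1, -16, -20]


n=5, Σx=63, Σy=-62, Σxy=-978, Σx²=989, Σy²=970
r = (5×(-978) - 63×(-62))/√((5×989 - 63²)(5×970 - (-62)²))
= -984/√(976×1006) = -984/√981856 ≈ -984/990.8865 ≈ -0.9931

r ≈ -0.9931


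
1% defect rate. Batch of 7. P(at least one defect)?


P(all good) = (99/100)^7 = 93206534790699/100000000000000
P(≥1 defect) = 6793465209301/100000000000000

P = 6793465209301/100000000000000 ≈ 6.79%


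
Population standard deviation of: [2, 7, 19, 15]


Mean = 43/4
  (2-43/4)²=1225/16
  (7-43/4)²=225/16
  (19-43/4)²=1089/16
  (15-43/4)²=289/16
Σ(x-μ)² = 707/4
σ² = (707/4)/4 = 707/16

σ = √(707/16) ≈ 6.6474


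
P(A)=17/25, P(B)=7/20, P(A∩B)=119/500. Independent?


P(A)×P(B) = 119/500
P(A∩B) = 119/500
Equal ✓ → Independent

Yes, independent


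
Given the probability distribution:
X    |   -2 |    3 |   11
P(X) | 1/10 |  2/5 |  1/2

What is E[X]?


E[X] = Σ x·P(X=x)
= (-2)×(1/10) + (3)×(2/5) + (11)×(1/2)
= 13/2

E[X] = 13/2


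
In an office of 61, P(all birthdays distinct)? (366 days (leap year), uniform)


P(all different) = Π(366-i)/366 for i=0..60
= (366/366)×(365/366)×...×(306/366)
= 0.004988

P ≈ 0.0050 ≈ 0.50%


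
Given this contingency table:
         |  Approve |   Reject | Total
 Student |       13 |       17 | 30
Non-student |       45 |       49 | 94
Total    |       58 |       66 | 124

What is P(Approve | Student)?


P(Approve | Student) = 13/(13+17) = 13/30

P(Approve|Student) = 13/30 ≈ 43.33%


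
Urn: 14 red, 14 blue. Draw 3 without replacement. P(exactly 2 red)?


Hypergeometric: C(14,2)×C(14,1)/C(28,3)
= 91×14/3276 = 7/18

P(X=2) = 7/18 ≈ 38.89%


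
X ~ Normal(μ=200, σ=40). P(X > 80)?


z = (80-200)/40 = -3.0
P(X > 80) = 1 - P(Z ≤ -3.0) = 1 - 0.0013 = 0.9987

P(X > 80) ≈ 0.9987


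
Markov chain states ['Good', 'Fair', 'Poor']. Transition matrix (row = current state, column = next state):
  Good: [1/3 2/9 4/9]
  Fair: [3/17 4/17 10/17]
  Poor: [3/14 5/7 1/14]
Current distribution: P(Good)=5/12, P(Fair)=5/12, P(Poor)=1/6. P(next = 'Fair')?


P(next=Fair) = Σᵢ P(now=i)×P(i→Fair)
= 5/12×2/9 + 5/12×4/17 + 1/6×5/7
= 5/54 + 5/51 + 5/42 = 995/3213

P = 995/3213 ≈ 0.3097


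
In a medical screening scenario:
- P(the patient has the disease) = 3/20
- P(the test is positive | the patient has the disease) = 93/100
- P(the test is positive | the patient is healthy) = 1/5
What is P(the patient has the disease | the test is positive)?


Using Bayes' theorem:
P(A|B) = P(B|A)·P(A) / P(B)

P(the test is positive) = 93/100 × 3/20 + 1/5 × 17/20
= 279/2000 + 17/100 = 619/2000

P(the patient has the disease|the test is positive) = (279/2000) / (619/2000) = 279/619

P(the patient has the disease|the test is positive) = 279/619 ≈ 45.07%


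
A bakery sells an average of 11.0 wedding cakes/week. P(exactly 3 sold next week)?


Poisson(λ=11.0): P(X=3) = e^(-λ)×λ^k/k!
= e^(-11.0) × 11.0^3 / 3!
≈ 1.670170079e-05 × 1331 / 6 ≈ 0.003705

P(X=3) ≈ 0.003705 ≈ 0.37%


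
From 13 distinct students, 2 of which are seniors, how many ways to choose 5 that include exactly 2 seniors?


Choose 2 of the 2 seniors and 3 of the other 11 students:
C(2,2)×C(11,3) = 1×165 = 165

165


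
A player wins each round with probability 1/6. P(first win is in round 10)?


Geometric: P(X=10) = (1-p)^(k-1)×p = (5/6)^9×1/6 = 1953125/60466176

P(X=10) = 1953125/60466176 ≈ 3.23%
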